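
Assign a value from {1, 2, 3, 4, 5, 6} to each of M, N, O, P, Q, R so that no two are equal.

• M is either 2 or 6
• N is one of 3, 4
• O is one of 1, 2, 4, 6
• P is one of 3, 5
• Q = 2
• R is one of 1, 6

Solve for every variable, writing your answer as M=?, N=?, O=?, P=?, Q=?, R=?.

Q must be 2 (only option left). Strike 2 from M, O.
M has just one choice, so M = 6. Eliminate 6 elsewhere: O, R.
R's domain is down to {1}, so R = 1. Strike 1 from O.
O must be 4 (only option left). Remove 4 from N.
N has just one choice, so N = 3. Strike 3 from P.
P's domain is down to {5}, so P = 5.

M=6, N=3, O=4, P=5, Q=2, R=1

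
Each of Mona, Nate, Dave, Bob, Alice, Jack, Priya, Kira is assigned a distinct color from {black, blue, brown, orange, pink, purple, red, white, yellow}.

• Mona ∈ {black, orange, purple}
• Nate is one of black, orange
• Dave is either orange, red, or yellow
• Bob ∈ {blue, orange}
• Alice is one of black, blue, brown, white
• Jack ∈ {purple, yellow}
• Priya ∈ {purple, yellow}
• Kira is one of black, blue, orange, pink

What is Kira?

The 2 variables Jack and Priya are confined to {purple, yellow}, which locks those values in; drop them from Mona, Dave.
The 2 variables Mona and Nate are confined to {black, orange}, which locks those values in; drop them from Dave, Bob, Alice, Kira.
Dave has just one choice, so Dave = red.
Bob has just one choice, so Bob = blue. Strike blue from Alice, Kira.
So Kira = pink.

pink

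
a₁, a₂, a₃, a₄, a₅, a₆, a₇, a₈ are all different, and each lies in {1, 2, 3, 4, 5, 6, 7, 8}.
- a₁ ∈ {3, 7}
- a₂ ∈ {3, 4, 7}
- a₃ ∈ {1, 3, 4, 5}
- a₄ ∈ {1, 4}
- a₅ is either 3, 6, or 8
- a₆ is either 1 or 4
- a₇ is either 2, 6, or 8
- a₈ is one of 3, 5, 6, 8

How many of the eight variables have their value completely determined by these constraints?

Among the 8 variables, 2 fits only a₇ (and all 8 values in {1, 2, 3, 4, 5, 6, 7, 8} must be used), so a₇ = 2.
a₄ and a₆ share exactly the 2 values {1, 4}; by pigeonhole those values go to them, so strike 1, 4 from a₂, a₃.
The 2 variables a₁ and a₂ are confined to {3, 7}, which locks those values in; drop them from a₃, a₅, a₈.
That leaves a₃ = 5. Eliminate 5 elsewhere: a₈.
Determined: a₃=5, a₇=2. The other variables each still have more than one consistent value. That makes 2.

2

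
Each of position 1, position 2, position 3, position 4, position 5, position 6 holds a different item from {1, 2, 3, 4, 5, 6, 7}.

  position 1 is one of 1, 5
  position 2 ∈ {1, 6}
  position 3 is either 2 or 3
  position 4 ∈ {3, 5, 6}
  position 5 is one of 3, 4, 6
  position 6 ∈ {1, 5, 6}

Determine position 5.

4

The 6 variables draw from only 6 values {1, 2, 3, 4, 5, 6}, so each is used; only position 3 can be 2, hence position 3 = 2.
The 5 still-open variables together cover exactly {1, 3, 4, 5, 6} — 5 values for 5 variables — and 4 appears only in position 5's list, so position 5 = 4.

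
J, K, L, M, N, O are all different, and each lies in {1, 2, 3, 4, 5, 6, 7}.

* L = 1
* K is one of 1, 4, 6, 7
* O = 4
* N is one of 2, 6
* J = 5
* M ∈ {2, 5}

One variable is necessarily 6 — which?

N

J must be 5 (only option left). Strike 5 from M.
L has just one choice, so L = 1. So K can't be 1.
That leaves M = 2. Eliminate 2 elsewhere: N.
So 6 goes to N.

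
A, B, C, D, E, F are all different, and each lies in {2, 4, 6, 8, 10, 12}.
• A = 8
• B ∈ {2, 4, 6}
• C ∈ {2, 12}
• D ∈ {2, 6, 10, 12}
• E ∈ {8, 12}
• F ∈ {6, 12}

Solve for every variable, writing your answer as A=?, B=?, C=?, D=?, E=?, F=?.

A has just one choice, so A = 8. Remove 8 from E.
E has just one choice, so E = 12. So C, D, F can't be 12.
F has just one choice, so F = 6. Strike 6 from B, D.
C has just one choice, so C = 2. Strike 2 from B, D.
D has just one choice, so D = 10.
B has just one choice, so B = 4.

A=8, B=4, C=2, D=10, E=12, F=6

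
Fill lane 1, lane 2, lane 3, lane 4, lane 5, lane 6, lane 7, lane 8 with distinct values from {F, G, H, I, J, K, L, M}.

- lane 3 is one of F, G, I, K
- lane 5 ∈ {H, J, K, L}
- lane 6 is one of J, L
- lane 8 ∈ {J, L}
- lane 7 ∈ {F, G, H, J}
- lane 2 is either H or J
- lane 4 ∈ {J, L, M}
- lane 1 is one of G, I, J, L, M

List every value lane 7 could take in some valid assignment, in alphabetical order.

F, G

lane 6 and lane 8 between them cover only {J, L} — a naked pair. Remove those values from lane 1, lane 2, lane 4, lane 5, lane 7.
lane 2's domain is down to {H}, so lane 2 = H. So lane 5, lane 7 can't be H.
lane 4 has just one choice, so lane 4 = M. Remove M from lane 1.
lane 5's domain is down to {K}, so lane 5 = K. So lane 3 can't be K.
No further eliminations apply; lane 7 can still be any of F, G.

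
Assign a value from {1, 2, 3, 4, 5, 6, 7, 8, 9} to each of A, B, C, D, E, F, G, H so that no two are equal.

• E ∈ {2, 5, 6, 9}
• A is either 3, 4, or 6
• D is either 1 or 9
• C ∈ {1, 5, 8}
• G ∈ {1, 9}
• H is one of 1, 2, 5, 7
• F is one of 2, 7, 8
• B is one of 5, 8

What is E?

6

D and G share exactly the 2 values {1, 9}; by pigeonhole those values go to them, so strike 1, 9 from C, E, H.
B and C share exactly the 2 values {5, 8}; by pigeonhole those values go to them, so strike 5, 8 from E, F, H.
The 2 variables F and H are confined to {2, 7}, which locks those values in; drop them from E.
So E = 6.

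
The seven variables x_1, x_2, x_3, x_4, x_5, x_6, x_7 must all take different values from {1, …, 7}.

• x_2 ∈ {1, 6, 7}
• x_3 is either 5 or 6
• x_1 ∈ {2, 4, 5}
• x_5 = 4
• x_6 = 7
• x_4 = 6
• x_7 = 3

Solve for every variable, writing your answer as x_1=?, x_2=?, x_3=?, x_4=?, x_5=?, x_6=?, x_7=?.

x_1=2, x_2=1, x_3=5, x_4=6, x_5=4, x_6=7, x_7=3

x_4 must be 6 (only option left). Remove 6 from x_2, x_3.
x_5 must be 4 (only option left). So x_1 can't be 4.
That leaves x_6 = 7. Strike 7 from x_2.
x_7 must be 3 (only option left).
x_2 must be 1 (only option left).
That leaves x_3 = 5. So x_1 can't be 5.
x_1's domain is down to {2}, so x_1 = 2.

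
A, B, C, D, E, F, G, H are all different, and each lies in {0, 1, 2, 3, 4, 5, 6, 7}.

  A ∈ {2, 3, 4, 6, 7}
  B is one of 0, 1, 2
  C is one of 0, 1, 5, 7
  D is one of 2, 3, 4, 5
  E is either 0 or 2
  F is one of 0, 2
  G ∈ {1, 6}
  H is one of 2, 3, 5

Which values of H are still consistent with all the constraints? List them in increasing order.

3, 5

E and F share exactly the 2 values {0, 2}; by pigeonhole those values go to them, so strike 0, 2 from A, B, C, D, H.
B has just one choice, so B = 1. Strike 1 from C, G.
G's domain is down to {6}, so G = 6. Remove 6 from A.
No further eliminations apply; H can still be any of 3, 5.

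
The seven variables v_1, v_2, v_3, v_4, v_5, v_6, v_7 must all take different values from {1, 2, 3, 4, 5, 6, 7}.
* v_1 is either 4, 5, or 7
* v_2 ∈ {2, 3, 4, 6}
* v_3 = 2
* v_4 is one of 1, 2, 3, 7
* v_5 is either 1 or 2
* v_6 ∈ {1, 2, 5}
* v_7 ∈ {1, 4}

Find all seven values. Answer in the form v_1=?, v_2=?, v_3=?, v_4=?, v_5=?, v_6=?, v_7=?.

v_3's domain is down to {2}, so v_3 = 2. Remove 2 from v_2, v_4, v_5, v_6.
v_5 must be 1 (only option left). So v_4, v_6, v_7 can't be 1.
v_6's domain is down to {5}, so v_6 = 5. Remove 5 from v_1.
v_7 must be 4 (only option left). So v_1, v_2 can't be 4.
v_1's domain is down to {7}, so v_1 = 7. Strike 7 from v_4.
That leaves v_4 = 3. Remove 3 from v_2.
v_2 must be 6 (only option left).

v_1=7, v_2=6, v_3=2, v_4=3, v_5=1, v_6=5, v_7=4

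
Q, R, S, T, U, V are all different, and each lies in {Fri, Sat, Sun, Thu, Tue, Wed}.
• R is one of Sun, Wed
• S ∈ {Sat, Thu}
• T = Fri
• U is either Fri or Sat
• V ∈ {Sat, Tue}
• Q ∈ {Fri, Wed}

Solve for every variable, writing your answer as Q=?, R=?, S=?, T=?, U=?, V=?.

T must be Fri (only option left). Remove Fri from Q, U.
That leaves U = Sat. Strike Sat from S, V.
V must be Tue (only option left).
Q's domain is down to {Wed}, so Q = Wed. Remove Wed from R.
R has just one choice, so R = Sun.
S has just one choice, so S = Thu.

Q=Wed, R=Sun, S=Thu, T=Fri, U=Sat, V=Tue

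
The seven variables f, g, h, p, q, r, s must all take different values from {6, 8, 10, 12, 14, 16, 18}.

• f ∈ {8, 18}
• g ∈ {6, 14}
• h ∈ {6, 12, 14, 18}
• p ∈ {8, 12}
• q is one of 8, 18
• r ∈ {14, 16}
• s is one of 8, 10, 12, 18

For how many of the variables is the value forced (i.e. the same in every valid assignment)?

The 7 variables draw from only 7 values {6, 8, 10, 12, 14, 16, 18}, so each is used; only s can be 10, hence s = 10.
The 6 still-open variables draw from only 6 values {6, 8, 12, 14, 16, 18}, so each is used; only r can be 16, hence r = 16.
f and q between them cover only {8, 18} — a naked pair. Remove those values from h, p.
p has just one choice, so p = 12. So h can't be 12.
Determined: p=12, r=16, s=10. The other variables each still have more than one consistent value. That makes 3.

3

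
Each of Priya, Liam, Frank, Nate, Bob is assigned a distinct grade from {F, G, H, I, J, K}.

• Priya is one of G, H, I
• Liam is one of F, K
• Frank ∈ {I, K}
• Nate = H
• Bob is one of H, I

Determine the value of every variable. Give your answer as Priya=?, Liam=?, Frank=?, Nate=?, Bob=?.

Priya=G, Liam=F, Frank=K, Nate=H, Bob=I

Nate's domain is down to {H}, so Nate = H. Strike H from Priya, Bob.
Bob has just one choice, so Bob = I. Eliminate I elsewhere: Priya, Frank.
Priya must be G (only option left).
Frank's domain is down to {K}, so Frank = K. Strike K from Liam.
Liam has just one choice, so Liam = F.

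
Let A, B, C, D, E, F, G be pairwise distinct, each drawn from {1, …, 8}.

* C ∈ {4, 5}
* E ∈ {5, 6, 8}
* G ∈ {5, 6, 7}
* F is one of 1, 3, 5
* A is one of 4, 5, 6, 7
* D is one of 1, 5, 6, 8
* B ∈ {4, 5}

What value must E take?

Among the 7 variables, 3 fits only F (and all 7 values in {1, 3, 4, 5, 6, 7, 8} must be used), so F = 3.
The 6 still-open variables draw from only 6 values {1, 4, 5, 6, 7, 8}, so each is used; only D can be 1, hence D = 1.
Among the 5 still-open variables, 8 fits only E (and all 5 values in {4, 5, 6, 7, 8} must be used), so E = 8.

8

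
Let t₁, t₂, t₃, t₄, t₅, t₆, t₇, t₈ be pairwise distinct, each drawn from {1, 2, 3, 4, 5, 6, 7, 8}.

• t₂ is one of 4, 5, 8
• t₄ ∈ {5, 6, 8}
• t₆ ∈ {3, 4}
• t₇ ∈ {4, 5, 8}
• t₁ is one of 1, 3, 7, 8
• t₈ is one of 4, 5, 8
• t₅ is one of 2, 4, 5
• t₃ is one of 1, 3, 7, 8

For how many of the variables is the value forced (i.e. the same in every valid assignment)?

3

Among the 8 variables, 2 fits only t₅ (and all 8 values in {1, 2, 3, 4, 5, 6, 7, 8} must be used), so t₅ = 2.
The 7 still-open variables together cover exactly {1, 3, 4, 5, 6, 7, 8} — 7 values for 7 variables — and 6 appears only in t₄'s list, so t₄ = 6.
t₂, t₇, t₈ between them cover only {4, 5, 8} — a naked triple. Remove those values from t₁, t₃, t₆.
That leaves t₆ = 3. Eliminate 3 elsewhere: t₁, t₃.
Determined: t₄=6, t₅=2, t₆=3. The other variables each still have more than one consistent value. That makes 3.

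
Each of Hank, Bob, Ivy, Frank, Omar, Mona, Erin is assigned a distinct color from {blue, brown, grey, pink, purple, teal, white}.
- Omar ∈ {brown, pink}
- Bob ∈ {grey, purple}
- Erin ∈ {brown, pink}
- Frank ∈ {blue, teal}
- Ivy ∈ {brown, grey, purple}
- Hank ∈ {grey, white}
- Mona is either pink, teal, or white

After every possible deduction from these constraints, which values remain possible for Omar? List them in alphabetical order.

brown, pink

The 7 variables together cover exactly {blue, brown, grey, pink, purple, teal, white} — 7 values for 7 variables — and blue appears only in Frank's list, so Frank = blue.
The 6 still-open variables draw from only 6 values {brown, grey, pink, purple, teal, white}, so each is used; only Mona can be teal, hence Mona = teal.
The 5 still-open variables together cover exactly {brown, grey, pink, purple, white} — 5 values for 5 variables — and white appears only in Hank's list, so Hank = white.
The 2 variables Omar and Erin are confined to {brown, pink}, which locks those values in; drop them from Ivy.
No further eliminations apply; Omar can still be any of brown, pink.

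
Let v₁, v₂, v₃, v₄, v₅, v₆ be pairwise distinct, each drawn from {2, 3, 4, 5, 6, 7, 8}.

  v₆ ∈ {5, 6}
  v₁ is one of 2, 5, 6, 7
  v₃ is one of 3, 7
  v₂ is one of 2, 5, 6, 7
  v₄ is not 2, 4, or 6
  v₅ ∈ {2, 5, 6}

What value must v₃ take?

Among the 6 variables, 8 fits only v₄ (and all 6 values in {2, 3, 5, 6, 7, 8} must be used), so v₄ = 8.
The 5 still-open variables draw from only 5 values {2, 3, 5, 6, 7}, so each is used; only v₃ can be 3, hence v₃ = 3.

3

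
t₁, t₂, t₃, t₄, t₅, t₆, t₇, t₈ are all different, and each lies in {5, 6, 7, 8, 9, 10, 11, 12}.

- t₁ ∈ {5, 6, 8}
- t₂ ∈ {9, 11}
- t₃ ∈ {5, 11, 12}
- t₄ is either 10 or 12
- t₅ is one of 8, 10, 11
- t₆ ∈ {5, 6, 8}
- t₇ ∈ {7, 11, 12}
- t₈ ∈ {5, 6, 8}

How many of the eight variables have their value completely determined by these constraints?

2

The 8 variables together cover exactly {5, 6, 7, 8, 9, 10, 11, 12} — 8 values for 8 variables — and 7 appears only in t₇'s list, so t₇ = 7.
Among the 7 still-open variables, 9 fits only t₂ (and all 7 values in {5, 6, 8, 9, 10, 11, 12} must be used), so t₂ = 9.
t₁, t₆, t₈ between them cover only {5, 6, 8} — a naked triple. Remove those values from t₃, t₅.
Determined: t₂=9, t₇=7. The other variables each still have more than one consistent value. That makes 2.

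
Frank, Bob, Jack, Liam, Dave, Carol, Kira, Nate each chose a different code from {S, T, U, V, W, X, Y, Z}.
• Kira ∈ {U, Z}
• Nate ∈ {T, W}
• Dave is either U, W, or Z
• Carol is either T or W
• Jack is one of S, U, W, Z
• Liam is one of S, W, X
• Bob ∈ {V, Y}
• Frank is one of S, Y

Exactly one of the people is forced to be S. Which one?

Among the 8 variables, V fits only Bob (and all 8 values in {S, T, U, V, W, X, Y, Z} must be used), so Bob = V.
Among the 7 still-open variables, X fits only Liam (and all 7 values in {S, T, U, W, X, Y, Z} must be used), so Liam = X.
Among the 6 still-open variables, Y fits only Frank (and all 6 values in {S, T, U, W, Y, Z} must be used), so Frank = Y.
Among the 5 still-open variables, S fits only Jack (and all 5 values in {S, T, U, W, Z} must be used), so Jack = S.

Jack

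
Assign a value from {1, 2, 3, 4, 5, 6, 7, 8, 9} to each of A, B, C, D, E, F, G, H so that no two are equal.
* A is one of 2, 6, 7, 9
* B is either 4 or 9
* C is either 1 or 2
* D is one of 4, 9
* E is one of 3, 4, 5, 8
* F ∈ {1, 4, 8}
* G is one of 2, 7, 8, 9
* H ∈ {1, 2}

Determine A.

B and D between them cover only {4, 9} — a naked pair. Remove those values from A, E, F, G.
The 2 variables C and H are confined to {1, 2}, which locks those values in; drop them from A, F, G.
F's domain is down to {8}, so F = 8. Eliminate 8 elsewhere: E, G.
That leaves G = 7. So A can't be 7.
So A = 6.

6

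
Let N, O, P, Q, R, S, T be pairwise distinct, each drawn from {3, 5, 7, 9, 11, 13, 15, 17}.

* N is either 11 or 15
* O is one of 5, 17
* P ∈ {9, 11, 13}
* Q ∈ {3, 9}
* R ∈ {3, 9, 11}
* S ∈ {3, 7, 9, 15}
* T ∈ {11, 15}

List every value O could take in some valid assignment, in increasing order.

5, 17

N and T share exactly the 2 values {11, 15}; by pigeonhole those values go to them, so strike 11, 15 from P, R, S.
Q and R between them cover only {3, 9} — a naked pair. Remove those values from P, S.
P has just one choice, so P = 13.
S's domain is down to {7}, so S = 7.
No further eliminations apply; O can still be any of 5, 17.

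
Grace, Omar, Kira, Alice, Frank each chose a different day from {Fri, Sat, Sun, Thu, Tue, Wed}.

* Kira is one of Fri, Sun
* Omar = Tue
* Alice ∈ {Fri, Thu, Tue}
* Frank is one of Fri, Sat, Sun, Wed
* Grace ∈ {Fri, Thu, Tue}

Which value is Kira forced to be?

Sun

Omar has just one choice, so Omar = Tue. Strike Tue from Grace, Alice.
Grace and Alice between them cover only {Fri, Thu} — a naked pair. Remove those values from Kira, Frank.
So Kira = Sun.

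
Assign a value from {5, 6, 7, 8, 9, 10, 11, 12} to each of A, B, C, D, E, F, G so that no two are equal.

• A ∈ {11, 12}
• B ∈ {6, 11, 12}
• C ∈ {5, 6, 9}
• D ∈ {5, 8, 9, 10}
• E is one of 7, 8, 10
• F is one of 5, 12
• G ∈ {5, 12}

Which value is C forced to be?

F and G between them cover only {5, 12} — a naked pair. Remove those values from A, B, C, D.
That leaves A = 11. Remove 11 from B.
B has just one choice, so B = 6. Remove 6 from C.
So C = 9.

9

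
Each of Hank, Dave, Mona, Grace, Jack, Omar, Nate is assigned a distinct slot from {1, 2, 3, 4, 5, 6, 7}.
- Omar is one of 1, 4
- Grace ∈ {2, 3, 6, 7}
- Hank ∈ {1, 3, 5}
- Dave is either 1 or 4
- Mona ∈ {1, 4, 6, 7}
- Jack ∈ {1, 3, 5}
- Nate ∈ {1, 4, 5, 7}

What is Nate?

The 7 variables together cover exactly {1, 2, 3, 4, 5, 6, 7} — 7 values for 7 variables — and 2 appears only in Grace's list, so Grace = 2.
Among the 6 still-open variables, 6 fits only Mona (and all 6 values in {1, 3, 4, 5, 6, 7} must be used), so Mona = 6.
The 5 still-open variables draw from only 5 values {1, 3, 4, 5, 7}, so each is used; only Nate can be 7, hence Nate = 7.

7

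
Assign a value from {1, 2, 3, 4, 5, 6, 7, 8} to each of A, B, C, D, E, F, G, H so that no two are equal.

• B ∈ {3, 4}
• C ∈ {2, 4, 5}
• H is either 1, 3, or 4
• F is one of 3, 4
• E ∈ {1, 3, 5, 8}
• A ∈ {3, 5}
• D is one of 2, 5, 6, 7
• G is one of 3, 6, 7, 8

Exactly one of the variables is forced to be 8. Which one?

E

B and F between them cover only {3, 4} — a naked pair. Remove those values from A, C, E, G, H.
That leaves A = 5. So C, D, E can't be 5.
That leaves C = 2. Strike 2 from D.
H has just one choice, so H = 1. Eliminate 1 elsewhere: E.
So 8 goes to E.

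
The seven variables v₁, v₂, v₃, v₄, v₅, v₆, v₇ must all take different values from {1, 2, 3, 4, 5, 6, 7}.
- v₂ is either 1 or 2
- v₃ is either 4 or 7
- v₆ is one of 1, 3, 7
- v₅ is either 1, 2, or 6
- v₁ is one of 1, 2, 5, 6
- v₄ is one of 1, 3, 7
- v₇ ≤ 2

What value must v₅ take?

The 7 variables draw from only 7 values {1, 2, 3, 4, 5, 6, 7}, so each is used; only v₃ can be 4, hence v₃ = 4.
Among the 6 still-open variables, 5 fits only v₁ (and all 6 values in {1, 2, 3, 5, 6, 7} must be used), so v₁ = 5.
Among the 5 still-open variables, 6 fits only v₅ (and all 5 values in {1, 2, 3, 6, 7} must be used), so v₅ = 6.

6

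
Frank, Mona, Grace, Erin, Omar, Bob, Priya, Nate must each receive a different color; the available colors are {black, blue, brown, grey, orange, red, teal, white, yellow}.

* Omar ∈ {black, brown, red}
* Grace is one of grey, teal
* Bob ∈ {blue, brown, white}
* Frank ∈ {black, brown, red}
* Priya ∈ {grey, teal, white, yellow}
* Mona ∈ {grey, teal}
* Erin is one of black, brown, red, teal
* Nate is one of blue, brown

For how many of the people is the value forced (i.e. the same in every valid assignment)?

3

The 8 variables draw from only 8 values {black, blue, brown, grey, red, teal, white, yellow}, so each is used; only Priya can be yellow, hence Priya = yellow.
The 7 still-open variables together cover exactly {black, blue, brown, grey, red, teal, white} — 7 values for 7 variables — and white appears only in Bob's list, so Bob = white.
Among the 6 still-open variables, blue fits only Nate (and all 6 values in {black, blue, brown, grey, red, teal} must be used), so Nate = blue.
Mona and Grace share exactly the 2 values {grey, teal}; by pigeonhole those values go to them, so strike grey, teal from Erin.
Determined: Bob=white, Priya=yellow, Nate=blue. The other people each still have more than one consistent value. That makes 3.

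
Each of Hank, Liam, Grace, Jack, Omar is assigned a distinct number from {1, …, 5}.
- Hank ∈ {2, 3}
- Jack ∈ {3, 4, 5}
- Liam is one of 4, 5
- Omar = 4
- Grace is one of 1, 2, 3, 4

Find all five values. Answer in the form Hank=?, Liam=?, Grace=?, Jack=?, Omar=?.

Hank=2, Liam=5, Grace=1, Jack=3, Omar=4

Omar's domain is down to {4}, so Omar = 4. Remove 4 from Liam, Grace, Jack.
That leaves Liam = 5. Strike 5 from Jack.
Jack must be 3 (only option left). So Hank, Grace can't be 3.
That leaves Hank = 2. Remove 2 from Grace.
That leaves Grace = 1.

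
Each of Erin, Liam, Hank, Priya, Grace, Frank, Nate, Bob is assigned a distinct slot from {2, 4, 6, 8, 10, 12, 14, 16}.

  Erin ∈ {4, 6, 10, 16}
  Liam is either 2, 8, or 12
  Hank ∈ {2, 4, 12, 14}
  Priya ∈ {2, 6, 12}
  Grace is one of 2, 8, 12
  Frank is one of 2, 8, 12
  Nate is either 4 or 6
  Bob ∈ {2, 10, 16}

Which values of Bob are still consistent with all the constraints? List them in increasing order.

The 8 variables together cover exactly {2, 4, 6, 8, 10, 12, 14, 16} — 8 values for 8 variables — and 14 appears only in Hank's list, so Hank = 14.
Liam, Grace, Frank share exactly the 3 values {2, 8, 12}; by pigeonhole those values go to them, so strike 2, 8, 12 from Priya, Bob.
Priya has just one choice, so Priya = 6. Strike 6 from Erin, Nate.
Nate's domain is down to {4}, so Nate = 4. Eliminate 4 elsewhere: Erin.
No further eliminations apply; Bob can still be any of 10, 16.

10, 16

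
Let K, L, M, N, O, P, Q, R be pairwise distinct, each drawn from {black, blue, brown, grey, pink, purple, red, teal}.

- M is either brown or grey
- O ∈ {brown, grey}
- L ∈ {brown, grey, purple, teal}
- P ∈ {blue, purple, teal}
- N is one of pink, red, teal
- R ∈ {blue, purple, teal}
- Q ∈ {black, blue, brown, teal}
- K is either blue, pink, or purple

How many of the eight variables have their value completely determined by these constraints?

3

The 8 variables together cover exactly {black, blue, brown, grey, pink, purple, red, teal} — 8 values for 8 variables — and black appears only in Q's list, so Q = black.
Among the 7 still-open variables, red fits only N (and all 7 values in {blue, brown, grey, pink, purple, red, teal} must be used), so N = red.
The 6 still-open variables draw from only 6 values {blue, brown, grey, pink, purple, teal}, so each is used; only K can be pink, hence K = pink.
M and O share exactly the 2 values {brown, grey}; by pigeonhole those values go to them, so strike brown, grey from L.
Determined: K=pink, N=red, Q=black. The other variables each still have more than one consistent value. That makes 3.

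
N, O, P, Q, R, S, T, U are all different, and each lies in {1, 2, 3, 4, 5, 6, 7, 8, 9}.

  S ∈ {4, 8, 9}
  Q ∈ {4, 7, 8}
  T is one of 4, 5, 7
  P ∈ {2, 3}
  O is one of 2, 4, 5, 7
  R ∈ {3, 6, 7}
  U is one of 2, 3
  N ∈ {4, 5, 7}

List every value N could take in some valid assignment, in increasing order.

The 8 variables together cover exactly {2, 3, 4, 5, 6, 7, 8, 9} — 8 values for 8 variables — and 6 appears only in R's list, so R = 6.
The 7 still-open variables draw from only 7 values {2, 3, 4, 5, 7, 8, 9}, so each is used; only S can be 9, hence S = 9.
Among the 6 still-open variables, 8 fits only Q (and all 6 values in {2, 3, 4, 5, 7, 8} must be used), so Q = 8.
The 2 variables P and U are confined to {2, 3}, which locks those values in; drop them from O.
No further eliminations apply; N can still be any of 4, 5, 7.

4, 5, 7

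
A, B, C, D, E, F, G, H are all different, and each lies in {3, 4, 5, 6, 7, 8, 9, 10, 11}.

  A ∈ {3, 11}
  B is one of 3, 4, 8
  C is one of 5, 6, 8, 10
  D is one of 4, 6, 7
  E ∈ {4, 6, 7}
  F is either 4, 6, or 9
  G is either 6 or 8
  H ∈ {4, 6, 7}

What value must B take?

The 3 variables D, E, H are confined to {4, 6, 7}, which locks those values in; drop them from B, C, F, G.
F has just one choice, so F = 9.
That leaves G = 8. So B, C can't be 8.
So B = 3.

3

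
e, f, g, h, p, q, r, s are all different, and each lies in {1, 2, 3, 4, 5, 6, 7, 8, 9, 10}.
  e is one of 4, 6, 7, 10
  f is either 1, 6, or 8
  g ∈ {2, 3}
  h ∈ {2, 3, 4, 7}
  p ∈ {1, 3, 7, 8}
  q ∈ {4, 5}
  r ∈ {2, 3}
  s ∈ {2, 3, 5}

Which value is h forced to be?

7

g and r share exactly the 2 values {2, 3}; by pigeonhole those values go to them, so strike 2, 3 from h, p, s.
s's domain is down to {5}, so s = 5. Remove 5 from q.
That leaves q = 4. Remove 4 from e, h.
So h = 7.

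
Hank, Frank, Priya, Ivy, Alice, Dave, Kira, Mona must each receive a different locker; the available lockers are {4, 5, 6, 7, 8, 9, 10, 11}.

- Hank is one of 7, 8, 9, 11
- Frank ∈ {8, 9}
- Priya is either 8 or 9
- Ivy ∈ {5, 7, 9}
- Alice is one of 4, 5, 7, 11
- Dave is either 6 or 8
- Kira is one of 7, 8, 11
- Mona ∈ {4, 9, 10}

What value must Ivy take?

5

The 8 variables draw from only 8 values {4, 5, 6, 7, 8, 9, 10, 11}, so each is used; only Dave can be 6, hence Dave = 6.
Among the 7 still-open variables, 10 fits only Mona (and all 7 values in {4, 5, 7, 8, 9, 10, 11} must be used), so Mona = 10.
The 6 still-open variables draw from only 6 values {4, 5, 7, 8, 9, 11}, so each is used; only Alice can be 4, hence Alice = 4.
The 5 still-open variables draw from only 5 values {5, 7, 8, 9, 11}, so each is used; only Ivy can be 5, hence Ivy = 5.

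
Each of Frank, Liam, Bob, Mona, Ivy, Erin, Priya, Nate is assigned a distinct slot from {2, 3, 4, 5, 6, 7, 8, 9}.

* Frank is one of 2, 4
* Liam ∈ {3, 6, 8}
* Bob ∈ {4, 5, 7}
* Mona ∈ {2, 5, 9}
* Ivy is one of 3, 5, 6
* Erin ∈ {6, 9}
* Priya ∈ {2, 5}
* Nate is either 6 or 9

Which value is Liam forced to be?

8

Among the 8 variables, 7 fits only Bob (and all 8 values in {2, 3, 4, 5, 6, 7, 8, 9} must be used), so Bob = 7.
The 7 still-open variables together cover exactly {2, 3, 4, 5, 6, 8, 9} — 7 values for 7 variables — and 4 appears only in Frank's list, so Frank = 4.
Among the 6 still-open variables, 8 fits only Liam (and all 6 values in {2, 3, 5, 6, 8, 9} must be used), so Liam = 8.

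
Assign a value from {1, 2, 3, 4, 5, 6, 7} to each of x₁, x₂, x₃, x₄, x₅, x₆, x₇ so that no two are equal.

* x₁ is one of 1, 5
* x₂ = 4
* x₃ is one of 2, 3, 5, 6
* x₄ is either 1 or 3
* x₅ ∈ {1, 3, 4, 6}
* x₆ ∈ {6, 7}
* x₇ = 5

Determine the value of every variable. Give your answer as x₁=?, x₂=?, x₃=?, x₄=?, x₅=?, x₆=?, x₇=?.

x₂'s domain is down to {4}, so x₂ = 4. Strike 4 from x₅.
That leaves x₇ = 5. So x₁, x₃ can't be 5.
x₁'s domain is down to {1}, so x₁ = 1. Strike 1 from x₄, x₅.
x₄'s domain is down to {3}, so x₄ = 3. Eliminate 3 elsewhere: x₃, x₅.
x₅ has just one choice, so x₅ = 6. So x₃, x₆ can't be 6.
x₆ must be 7 (only option left).
x₃ has just one choice, so x₃ = 2.

x₁=1, x₂=4, x₃=2, x₄=3, x₅=6, x₆=7, x₇=5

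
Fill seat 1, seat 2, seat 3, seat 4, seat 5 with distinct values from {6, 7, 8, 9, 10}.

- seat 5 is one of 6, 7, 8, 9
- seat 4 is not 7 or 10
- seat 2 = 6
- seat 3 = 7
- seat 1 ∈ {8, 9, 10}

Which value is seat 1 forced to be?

seat 2 has just one choice, so seat 2 = 6. So seat 4, seat 5 can't be 6.
seat 3's domain is down to {7}, so seat 3 = 7. So seat 5 can't be 7.
The 3 still-open variables together cover exactly {8, 9, 10} — 3 values for 3 variables — and 10 appears only in seat 1's list, so seat 1 = 10.

10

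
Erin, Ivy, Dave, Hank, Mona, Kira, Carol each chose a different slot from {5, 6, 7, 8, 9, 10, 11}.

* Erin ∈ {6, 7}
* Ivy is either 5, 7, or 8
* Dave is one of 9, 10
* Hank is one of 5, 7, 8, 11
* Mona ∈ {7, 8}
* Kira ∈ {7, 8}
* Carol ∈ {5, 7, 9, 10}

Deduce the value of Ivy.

5

The 7 variables draw from only 7 values {5, 6, 7, 8, 9, 10, 11}, so each is used; only Erin can be 6, hence Erin = 6.
Among the 6 still-open variables, 11 fits only Hank (and all 6 values in {5, 7, 8, 9, 10, 11} must be used), so Hank = 11.
Mona and Kira between them cover only {7, 8} — a naked pair. Remove those values from Ivy, Carol.
So Ivy = 5.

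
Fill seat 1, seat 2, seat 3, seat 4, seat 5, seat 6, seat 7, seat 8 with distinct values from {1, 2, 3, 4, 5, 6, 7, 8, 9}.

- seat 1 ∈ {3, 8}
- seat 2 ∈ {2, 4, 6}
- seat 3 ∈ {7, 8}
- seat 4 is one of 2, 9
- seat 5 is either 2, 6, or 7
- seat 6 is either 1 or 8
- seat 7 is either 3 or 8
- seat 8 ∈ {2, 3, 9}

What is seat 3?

7

The 8 variables draw from only 8 values {1, 2, 3, 4, 6, 7, 8, 9}, so each is used; only seat 6 can be 1, hence seat 6 = 1.
The 7 still-open variables together cover exactly {2, 3, 4, 6, 7, 8, 9} — 7 values for 7 variables — and 4 appears only in seat 2's list, so seat 2 = 4.
Among the 6 still-open variables, 6 fits only seat 5 (and all 6 values in {2, 3, 6, 7, 8, 9} must be used), so seat 5 = 6.
The 5 still-open variables draw from only 5 values {2, 3, 7, 8, 9}, so each is used; only seat 3 can be 7, hence seat 3 = 7.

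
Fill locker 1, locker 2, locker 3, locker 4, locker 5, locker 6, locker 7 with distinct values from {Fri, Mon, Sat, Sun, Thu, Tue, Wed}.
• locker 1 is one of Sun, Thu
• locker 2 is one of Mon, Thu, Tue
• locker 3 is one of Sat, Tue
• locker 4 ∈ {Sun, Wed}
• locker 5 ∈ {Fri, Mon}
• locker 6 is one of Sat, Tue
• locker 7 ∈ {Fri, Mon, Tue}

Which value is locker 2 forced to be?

Thu

The 7 variables draw from only 7 values {Fri, Mon, Sat, Sun, Thu, Tue, Wed}, so each is used; only locker 4 can be Wed, hence locker 4 = Wed.
The 6 still-open variables together cover exactly {Fri, Mon, Sat, Sun, Thu, Tue} — 6 values for 6 variables — and Sun appears only in locker 1's list, so locker 1 = Sun.
The 5 still-open variables draw from only 5 values {Fri, Mon, Sat, Thu, Tue}, so each is used; only locker 2 can be Thu, hence locker 2 = Thu.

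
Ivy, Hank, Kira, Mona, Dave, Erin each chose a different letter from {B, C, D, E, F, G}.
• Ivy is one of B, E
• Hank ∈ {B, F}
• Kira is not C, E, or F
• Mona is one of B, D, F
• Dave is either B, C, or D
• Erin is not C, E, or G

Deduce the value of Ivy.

E

The 6 variables draw from only 6 values {B, C, D, E, F, G}, so each is used; only Dave can be C, hence Dave = C.
The 5 still-open variables draw from only 5 values {B, D, E, F, G}, so each is used; only Ivy can be E, hence Ivy = E.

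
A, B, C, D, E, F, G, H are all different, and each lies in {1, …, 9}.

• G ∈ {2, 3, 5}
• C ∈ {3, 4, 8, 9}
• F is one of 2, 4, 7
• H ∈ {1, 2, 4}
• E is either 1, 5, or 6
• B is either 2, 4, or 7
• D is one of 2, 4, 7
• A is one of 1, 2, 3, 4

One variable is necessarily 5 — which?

B, D, F between them cover only {2, 4, 7} — a naked triple. Remove those values from A, C, G, H.
H's domain is down to {1}, so H = 1. Remove 1 from A, E.
A's domain is down to {3}, so A = 3. Eliminate 3 elsewhere: C, G.
So 5 goes to G.

G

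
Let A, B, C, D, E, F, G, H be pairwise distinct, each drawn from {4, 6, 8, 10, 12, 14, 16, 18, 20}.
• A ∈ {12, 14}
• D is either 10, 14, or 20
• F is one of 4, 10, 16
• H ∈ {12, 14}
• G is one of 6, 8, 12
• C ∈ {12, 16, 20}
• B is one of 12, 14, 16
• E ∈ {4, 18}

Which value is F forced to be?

A and H share exactly the 2 values {12, 14}; by pigeonhole those values go to them, so strike 12, 14 from B, C, D, G.
B's domain is down to {16}, so B = 16. Remove 16 from C, F.
C has just one choice, so C = 20. Eliminate 20 elsewhere: D.
That leaves D = 10. Strike 10 from F.
So F = 4.

4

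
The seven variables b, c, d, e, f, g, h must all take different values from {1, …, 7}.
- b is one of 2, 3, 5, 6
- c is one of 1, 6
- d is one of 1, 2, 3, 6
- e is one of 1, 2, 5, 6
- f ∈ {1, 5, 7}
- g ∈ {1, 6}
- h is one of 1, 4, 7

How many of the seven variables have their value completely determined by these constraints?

2

Among the 7 variables, 4 fits only h (and all 7 values in {1, 2, 3, 4, 5, 6, 7} must be used), so h = 4.
Among the 6 still-open variables, 7 fits only f (and all 6 values in {1, 2, 3, 5, 6, 7} must be used), so f = 7.
The 2 variables c and g are confined to {1, 6}, which locks those values in; drop them from b, d, e.
Determined: f=7, h=4. The other variables each still have more than one consistent value. That makes 2.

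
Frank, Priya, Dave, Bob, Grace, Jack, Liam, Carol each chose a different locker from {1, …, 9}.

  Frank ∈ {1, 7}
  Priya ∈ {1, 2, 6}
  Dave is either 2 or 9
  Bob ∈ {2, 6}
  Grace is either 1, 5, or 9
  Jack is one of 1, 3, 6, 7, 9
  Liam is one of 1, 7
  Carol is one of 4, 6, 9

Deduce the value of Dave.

9

The 8 variables together cover exactly {1, 2, 3, 4, 5, 6, 7, 9} — 8 values for 8 variables — and 3 appears only in Jack's list, so Jack = 3.
Among the 7 still-open variables, 4 fits only Carol (and all 7 values in {1, 2, 4, 5, 6, 7, 9} must be used), so Carol = 4.
Among the 6 still-open variables, 5 fits only Grace (and all 6 values in {1, 2, 5, 6, 7, 9} must be used), so Grace = 5.
The 5 still-open variables draw from only 5 values {1, 2, 6, 7, 9}, so each is used; only Dave can be 9, hence Dave = 9.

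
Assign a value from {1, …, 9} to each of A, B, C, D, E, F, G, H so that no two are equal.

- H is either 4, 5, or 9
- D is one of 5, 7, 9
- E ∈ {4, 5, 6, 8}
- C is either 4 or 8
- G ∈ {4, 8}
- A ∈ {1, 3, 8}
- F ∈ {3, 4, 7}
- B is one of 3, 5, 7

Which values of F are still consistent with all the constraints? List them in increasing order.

Among the 8 variables, 1 fits only A (and all 8 values in {1, 3, 4, 5, 6, 7, 8, 9} must be used), so A = 1.
The 7 still-open variables together cover exactly {3, 4, 5, 6, 7, 8, 9} — 7 values for 7 variables — and 6 appears only in E's list, so E = 6.
C and G between them cover only {4, 8} — a naked pair. Remove those values from F, H.
No further eliminations apply; F can still be any of 3, 7.

3, 7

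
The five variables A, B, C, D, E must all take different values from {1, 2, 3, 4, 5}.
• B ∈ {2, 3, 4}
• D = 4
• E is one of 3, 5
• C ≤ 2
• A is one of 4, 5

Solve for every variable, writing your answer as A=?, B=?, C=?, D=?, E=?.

A=5, B=2, C=1, D=4, E=3

D must be 4 (only option left). Remove 4 from A, B.
A must be 5 (only option left). Eliminate 5 elsewhere: E.
E must be 3 (only option left). Strike 3 from B.
B has just one choice, so B = 2. Remove 2 from C.
C's domain is down to {1}, so C = 1.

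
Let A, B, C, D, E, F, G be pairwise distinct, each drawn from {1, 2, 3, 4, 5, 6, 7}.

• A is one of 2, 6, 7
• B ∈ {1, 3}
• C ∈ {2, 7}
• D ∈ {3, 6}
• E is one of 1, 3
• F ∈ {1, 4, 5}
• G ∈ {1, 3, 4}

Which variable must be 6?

The 7 variables draw from only 7 values {1, 2, 3, 4, 5, 6, 7}, so each is used; only F can be 5, hence F = 5.
The 6 still-open variables draw from only 6 values {1, 2, 3, 4, 6, 7}, so each is used; only G can be 4, hence G = 4.
B and E share exactly the 2 values {1, 3}; by pigeonhole those values go to them, so strike 1, 3 from D.
So 6 goes to D.

D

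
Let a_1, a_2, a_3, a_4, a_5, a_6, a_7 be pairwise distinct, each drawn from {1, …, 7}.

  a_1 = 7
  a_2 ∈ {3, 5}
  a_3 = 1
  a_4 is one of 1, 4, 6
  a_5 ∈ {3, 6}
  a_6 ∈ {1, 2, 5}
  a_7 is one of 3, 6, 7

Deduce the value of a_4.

4

a_1's domain is down to {7}, so a_1 = 7. Eliminate 7 elsewhere: a_7.
a_3's domain is down to {1}, so a_3 = 1. Remove 1 from a_4, a_6.
The 5 still-open variables together cover exactly {2, 3, 4, 5, 6} — 5 values for 5 variables — and 2 appears only in a_6's list, so a_6 = 2.
Among the 4 still-open variables, 4 fits only a_4 (and all 4 values in {3, 4, 5, 6} must be used), so a_4 = 4.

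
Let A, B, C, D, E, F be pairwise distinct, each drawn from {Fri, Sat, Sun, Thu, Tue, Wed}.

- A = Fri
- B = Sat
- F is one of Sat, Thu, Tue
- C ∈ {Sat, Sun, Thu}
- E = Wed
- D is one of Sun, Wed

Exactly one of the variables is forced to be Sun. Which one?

A's domain is down to {Fri}, so A = Fri.
B must be Sat (only option left). Strike Sat from C, F.
E's domain is down to {Wed}, so E = Wed. So D can't be Wed.
So Sun goes to D.

D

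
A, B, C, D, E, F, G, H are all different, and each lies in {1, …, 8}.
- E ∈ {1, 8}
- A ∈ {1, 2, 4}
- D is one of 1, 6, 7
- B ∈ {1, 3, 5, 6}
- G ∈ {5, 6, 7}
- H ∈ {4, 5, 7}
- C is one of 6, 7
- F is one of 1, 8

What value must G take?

5

The 8 variables draw from only 8 values {1, 2, 3, 4, 5, 6, 7, 8}, so each is used; only A can be 2, hence A = 2.
The 7 still-open variables together cover exactly {1, 3, 4, 5, 6, 7, 8} — 7 values for 7 variables — and 3 appears only in B's list, so B = 3.
The 6 still-open variables together cover exactly {1, 4, 5, 6, 7, 8} — 6 values for 6 variables — and 4 appears only in H's list, so H = 4.
Among the 5 still-open variables, 5 fits only G (and all 5 values in {1, 5, 6, 7, 8} must be used), so G = 5.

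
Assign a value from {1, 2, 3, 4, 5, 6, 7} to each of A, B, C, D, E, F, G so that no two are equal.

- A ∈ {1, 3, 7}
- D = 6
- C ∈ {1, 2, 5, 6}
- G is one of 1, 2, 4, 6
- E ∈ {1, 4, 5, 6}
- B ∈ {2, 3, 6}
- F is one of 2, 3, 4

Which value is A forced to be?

D must be 6 (only option left). So B, C, E, G can't be 6.
The 6 still-open variables draw from only 6 values {1, 2, 3, 4, 5, 7}, so each is used; only A can be 7, hence A = 7.

7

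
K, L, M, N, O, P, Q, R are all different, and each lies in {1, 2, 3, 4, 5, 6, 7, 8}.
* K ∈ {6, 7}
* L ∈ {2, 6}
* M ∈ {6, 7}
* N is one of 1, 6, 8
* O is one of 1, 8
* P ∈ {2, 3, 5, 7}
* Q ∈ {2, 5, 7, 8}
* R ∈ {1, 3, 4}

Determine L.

The 8 variables together cover exactly {1, 2, 3, 4, 5, 6, 7, 8} — 8 values for 8 variables — and 4 appears only in R's list, so R = 4.
Among the 7 still-open variables, 3 fits only P (and all 7 values in {1, 2, 3, 5, 6, 7, 8} must be used), so P = 3.
The 6 still-open variables draw from only 6 values {1, 2, 5, 6, 7, 8}, so each is used; only Q can be 5, hence Q = 5.
Among the 5 still-open variables, 2 fits only L (and all 5 values in {1, 2, 6, 7, 8} must be used), so L = 2.

2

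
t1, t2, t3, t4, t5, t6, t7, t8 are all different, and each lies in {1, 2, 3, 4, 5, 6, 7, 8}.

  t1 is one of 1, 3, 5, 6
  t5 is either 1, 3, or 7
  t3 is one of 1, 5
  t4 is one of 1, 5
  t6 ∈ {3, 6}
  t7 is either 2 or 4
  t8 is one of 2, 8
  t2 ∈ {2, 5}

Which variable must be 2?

The 8 variables draw from only 8 values {1, 2, 3, 4, 5, 6, 7, 8}, so each is used; only t7 can be 4, hence t7 = 4.
The 7 still-open variables together cover exactly {1, 2, 3, 5, 6, 7, 8} — 7 values for 7 variables — and 7 appears only in t5's list, so t5 = 7.
Among the 6 still-open variables, 8 fits only t8 (and all 6 values in {1, 2, 3, 5, 6, 8} must be used), so t8 = 8.
Among the 5 still-open variables, 2 fits only t2 (and all 5 values in {1, 2, 3, 5, 6} must be used), so t2 = 2.

t2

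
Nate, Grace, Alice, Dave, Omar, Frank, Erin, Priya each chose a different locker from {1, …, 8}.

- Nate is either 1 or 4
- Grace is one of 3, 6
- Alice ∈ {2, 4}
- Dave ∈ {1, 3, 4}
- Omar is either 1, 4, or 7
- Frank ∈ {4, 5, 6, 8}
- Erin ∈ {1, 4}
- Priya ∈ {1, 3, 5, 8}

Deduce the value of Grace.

6

Among the 8 variables, 2 fits only Alice (and all 8 values in {1, 2, 3, 4, 5, 6, 7, 8} must be used), so Alice = 2.
Among the 7 still-open variables, 7 fits only Omar (and all 7 values in {1, 3, 4, 5, 6, 7, 8} must be used), so Omar = 7.
Nate and Erin share exactly the 2 values {1, 4}; by pigeonhole those values go to them, so strike 1, 4 from Dave, Frank, Priya.
Dave must be 3 (only option left). So Grace, Priya can't be 3.
So Grace = 6.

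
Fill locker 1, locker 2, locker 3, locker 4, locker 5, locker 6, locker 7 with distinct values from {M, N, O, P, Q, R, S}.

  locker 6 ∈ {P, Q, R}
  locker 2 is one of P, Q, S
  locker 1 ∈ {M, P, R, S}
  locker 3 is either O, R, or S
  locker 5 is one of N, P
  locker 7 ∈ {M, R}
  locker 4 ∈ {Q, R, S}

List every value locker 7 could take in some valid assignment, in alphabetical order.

Among the 7 variables, N fits only locker 5 (and all 7 values in {M, N, O, P, Q, R, S} must be used), so locker 5 = N.
Among the 6 still-open variables, O fits only locker 3 (and all 6 values in {M, O, P, Q, R, S} must be used), so locker 3 = O.
No further eliminations apply; locker 7 can still be any of M, R.

M, R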